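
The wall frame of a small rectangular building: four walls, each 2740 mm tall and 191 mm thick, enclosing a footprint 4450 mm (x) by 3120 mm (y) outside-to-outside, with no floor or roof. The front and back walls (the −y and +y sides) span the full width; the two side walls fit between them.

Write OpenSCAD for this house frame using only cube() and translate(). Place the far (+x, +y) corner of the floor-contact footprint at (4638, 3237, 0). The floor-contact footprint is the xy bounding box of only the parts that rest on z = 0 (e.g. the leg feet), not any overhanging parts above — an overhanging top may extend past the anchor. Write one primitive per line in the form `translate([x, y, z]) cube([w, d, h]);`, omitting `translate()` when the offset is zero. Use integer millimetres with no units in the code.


translate([188, 117, 0]) cube([4450, 191, 2740]);
translate([188, 3046, 0]) cube([4450, 191, 2740]);
translate([188, 308, 0]) cube([191, 2738, 2740]);
translate([4447, 308, 0]) cube([191, 2738, 2740]);


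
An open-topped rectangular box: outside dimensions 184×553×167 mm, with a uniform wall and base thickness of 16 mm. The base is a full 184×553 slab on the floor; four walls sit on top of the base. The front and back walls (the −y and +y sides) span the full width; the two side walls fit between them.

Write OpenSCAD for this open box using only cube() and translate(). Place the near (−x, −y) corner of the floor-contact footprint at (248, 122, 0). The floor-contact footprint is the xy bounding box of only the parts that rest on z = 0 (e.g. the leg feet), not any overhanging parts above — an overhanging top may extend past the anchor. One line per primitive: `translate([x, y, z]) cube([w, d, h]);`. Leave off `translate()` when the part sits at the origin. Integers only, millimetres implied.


translate([248, 122, 0]) cube([184, 553, 16]);
translate([248, 122, 16]) cube([184, 16, 151]);
translate([248, 659, 16]) cube([184, 16, 151]);
translate([248, 138, 16]) cube([16, 521, 151]);
translate([416, 138, 16]) cube([16, 521, 151]);


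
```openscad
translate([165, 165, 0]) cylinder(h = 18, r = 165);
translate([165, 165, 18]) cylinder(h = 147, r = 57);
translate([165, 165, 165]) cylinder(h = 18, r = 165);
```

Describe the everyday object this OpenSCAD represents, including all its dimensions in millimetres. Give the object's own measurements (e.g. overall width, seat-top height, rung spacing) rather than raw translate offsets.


A spool: two coaxial disc flanges of radius 165 mm and thickness 18 mm, joined by a core cylinder of radius 57 mm and height 147 mm. The lower flange rests on z = 0 and the three cylinders share a vertical axis.


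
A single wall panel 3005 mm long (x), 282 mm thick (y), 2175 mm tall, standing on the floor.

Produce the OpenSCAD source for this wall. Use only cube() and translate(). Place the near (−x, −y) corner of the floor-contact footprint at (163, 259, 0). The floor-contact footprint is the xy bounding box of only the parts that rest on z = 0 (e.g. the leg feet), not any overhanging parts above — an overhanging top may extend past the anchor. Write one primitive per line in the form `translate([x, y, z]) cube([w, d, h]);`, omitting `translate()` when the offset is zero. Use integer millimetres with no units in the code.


translate([163, 259, 0]) cube([3005, 282, 2175]);


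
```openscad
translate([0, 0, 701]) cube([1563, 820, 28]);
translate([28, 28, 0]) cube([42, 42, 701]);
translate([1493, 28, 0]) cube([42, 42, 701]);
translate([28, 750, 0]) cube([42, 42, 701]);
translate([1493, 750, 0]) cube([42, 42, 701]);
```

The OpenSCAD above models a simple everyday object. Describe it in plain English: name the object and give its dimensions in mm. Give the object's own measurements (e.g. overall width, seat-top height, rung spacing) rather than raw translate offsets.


A table: top 1563 mm (x) × 820 mm (y), 28 mm thick, upper face at z = 729 mm, on four 42×42 mm square legs, each inset 28 mm from the nearest pair of top edges from z = 0 to the bottom of the top.


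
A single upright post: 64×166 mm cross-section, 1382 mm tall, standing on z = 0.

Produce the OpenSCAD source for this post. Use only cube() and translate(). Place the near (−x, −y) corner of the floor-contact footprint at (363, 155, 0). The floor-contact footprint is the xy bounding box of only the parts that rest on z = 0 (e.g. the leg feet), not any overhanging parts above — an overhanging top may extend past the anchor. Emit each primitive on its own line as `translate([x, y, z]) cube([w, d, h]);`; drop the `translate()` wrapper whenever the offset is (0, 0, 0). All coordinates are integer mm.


translate([363, 155, 0]) cube([64, 166, 1382]);


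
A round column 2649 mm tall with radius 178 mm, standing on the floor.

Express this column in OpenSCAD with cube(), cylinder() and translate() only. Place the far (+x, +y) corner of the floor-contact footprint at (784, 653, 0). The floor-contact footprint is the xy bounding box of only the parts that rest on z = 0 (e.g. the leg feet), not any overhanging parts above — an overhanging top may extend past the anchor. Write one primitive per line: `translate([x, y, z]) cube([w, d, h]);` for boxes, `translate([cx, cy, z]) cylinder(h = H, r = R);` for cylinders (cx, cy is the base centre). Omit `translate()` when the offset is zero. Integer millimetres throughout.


translate([606, 475, 0]) cylinder(h = 2649, r = 178);


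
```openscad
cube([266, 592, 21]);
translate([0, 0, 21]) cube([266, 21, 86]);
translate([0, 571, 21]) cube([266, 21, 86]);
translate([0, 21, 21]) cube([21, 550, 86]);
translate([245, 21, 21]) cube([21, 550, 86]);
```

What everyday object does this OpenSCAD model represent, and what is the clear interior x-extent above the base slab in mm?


An open box. The internal width is 224 mm.

A 266×592 base slab with four walls standing on it — an open box. The base is 266 mm wide and the walls are 21 mm thick, so the internal width is 266 − 2 × 21 = 224 mm.


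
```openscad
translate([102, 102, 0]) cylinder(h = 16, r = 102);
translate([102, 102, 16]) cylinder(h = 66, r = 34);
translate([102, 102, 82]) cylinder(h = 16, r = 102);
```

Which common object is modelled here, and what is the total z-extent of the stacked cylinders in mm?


A spool. The overall height is 98 mm.

Three coaxial cylinders, large–small–large — a spool. Two 16 mm flanges and a 66 mm core give 16 + 66 + 16 = 98 mm.


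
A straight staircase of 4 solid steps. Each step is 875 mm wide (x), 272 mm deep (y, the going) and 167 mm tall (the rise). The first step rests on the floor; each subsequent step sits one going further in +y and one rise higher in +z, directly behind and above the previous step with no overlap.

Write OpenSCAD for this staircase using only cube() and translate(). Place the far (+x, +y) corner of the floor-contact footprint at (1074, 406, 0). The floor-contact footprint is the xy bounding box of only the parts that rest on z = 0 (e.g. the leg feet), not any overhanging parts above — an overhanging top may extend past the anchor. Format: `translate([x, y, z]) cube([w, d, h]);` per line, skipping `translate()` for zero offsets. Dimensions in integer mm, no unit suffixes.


translate([199, 134, 0]) cube([875, 272, 167]);
translate([199, 406, 167]) cube([875, 272, 167]);
translate([199, 678, 334]) cube([875, 272, 167]);
translate([199, 950, 501]) cube([875, 272, 167]);


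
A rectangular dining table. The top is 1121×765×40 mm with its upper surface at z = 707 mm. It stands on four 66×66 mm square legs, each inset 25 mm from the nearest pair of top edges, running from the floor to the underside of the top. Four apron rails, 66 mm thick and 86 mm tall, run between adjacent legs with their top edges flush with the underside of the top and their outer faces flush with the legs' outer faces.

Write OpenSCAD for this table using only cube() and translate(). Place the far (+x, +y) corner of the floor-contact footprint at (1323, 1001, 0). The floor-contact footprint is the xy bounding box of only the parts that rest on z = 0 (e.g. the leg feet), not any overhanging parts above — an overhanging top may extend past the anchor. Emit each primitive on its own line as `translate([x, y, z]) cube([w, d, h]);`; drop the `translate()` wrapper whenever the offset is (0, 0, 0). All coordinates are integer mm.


translate([227, 261, 667]) cube([1121, 765, 40]);
translate([252, 286, 0]) cube([66, 66, 667]);
translate([1257, 286, 0]) cube([66, 66, 667]);
translate([252, 935, 0]) cube([66, 66, 667]);
translate([1257, 935, 0]) cube([66, 66, 667]);
translate([318, 286, 581]) cube([939, 66, 86]);
translate([318, 935, 581]) cube([939, 66, 86]);
translate([252, 352, 581]) cube([66, 583, 86]);
translate([1257, 352, 581]) cube([66, 583, 86]);


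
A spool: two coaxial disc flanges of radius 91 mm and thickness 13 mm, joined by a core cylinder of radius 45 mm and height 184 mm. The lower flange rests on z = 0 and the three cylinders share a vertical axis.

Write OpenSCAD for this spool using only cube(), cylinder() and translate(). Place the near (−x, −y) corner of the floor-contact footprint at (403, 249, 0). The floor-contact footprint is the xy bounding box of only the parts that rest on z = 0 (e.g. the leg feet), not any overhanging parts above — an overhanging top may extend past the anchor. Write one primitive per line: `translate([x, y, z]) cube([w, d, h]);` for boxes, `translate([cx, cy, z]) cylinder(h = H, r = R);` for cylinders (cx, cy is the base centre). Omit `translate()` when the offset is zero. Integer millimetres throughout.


translate([494, 340, 0]) cylinder(h = 13, r = 91);
translate([494, 340, 13]) cylinder(h = 184, r = 45);
translate([494, 340, 197]) cylinder(h = 13, r = 91);


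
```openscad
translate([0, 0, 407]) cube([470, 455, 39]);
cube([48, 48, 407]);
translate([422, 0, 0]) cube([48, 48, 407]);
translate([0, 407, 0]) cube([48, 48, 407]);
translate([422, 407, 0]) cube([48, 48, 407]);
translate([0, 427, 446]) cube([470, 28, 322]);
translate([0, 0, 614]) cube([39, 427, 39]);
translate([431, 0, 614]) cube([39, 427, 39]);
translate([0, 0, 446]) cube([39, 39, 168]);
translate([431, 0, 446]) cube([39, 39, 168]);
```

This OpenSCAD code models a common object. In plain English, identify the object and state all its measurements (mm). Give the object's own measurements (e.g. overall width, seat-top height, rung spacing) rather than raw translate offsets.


A chair. The seat is a 470×455×39 mm slab with its top at z = 446 mm, on four 48×48 mm corner legs (flush with the seat edges, standing on z = 0). A flat backrest 28 mm thick, 322 mm tall, spans the full seat width and rises from the seat top along its +y edge, rear face flush with the rear of the seat. Two armrests of 39×39 mm section run along each side from the seat's front edge to the front of the backrest, top faces 207 mm above the seat top and outer faces flush with the seat's x-edges; a 39×39 mm post under the front of each armrest stands on the seat at the front corner.


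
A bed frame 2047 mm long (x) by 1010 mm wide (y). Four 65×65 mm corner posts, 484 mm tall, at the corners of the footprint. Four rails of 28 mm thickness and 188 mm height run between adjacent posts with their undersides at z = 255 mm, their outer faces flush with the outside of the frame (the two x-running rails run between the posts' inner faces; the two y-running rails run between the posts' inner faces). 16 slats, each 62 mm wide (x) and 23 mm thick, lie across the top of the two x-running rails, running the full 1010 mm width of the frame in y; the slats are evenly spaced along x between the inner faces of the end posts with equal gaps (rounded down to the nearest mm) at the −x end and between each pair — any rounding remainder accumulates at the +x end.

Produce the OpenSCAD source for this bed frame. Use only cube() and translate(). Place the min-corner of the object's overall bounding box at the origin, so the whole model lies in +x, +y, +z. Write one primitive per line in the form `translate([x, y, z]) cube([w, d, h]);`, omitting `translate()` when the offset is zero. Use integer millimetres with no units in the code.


cube([65, 65, 484]);
translate([0, 945, 0]) cube([65, 65, 484]);
translate([1982, 0, 0]) cube([65, 65, 484]);
translate([1982, 945, 0]) cube([65, 65, 484]);
translate([65, 0, 255]) cube([1917, 28, 188]);
translate([65, 982, 255]) cube([1917, 28, 188]);
translate([0, 65, 255]) cube([28, 880, 188]);
translate([2019, 65, 255]) cube([28, 880, 188]);
translate([119, 0, 443]) cube([62, 1010, 23]);
translate([235, 0, 443]) cube([62, 1010, 23]);
translate([351, 0, 443]) cube([62, 1010, 23]);
translate([467, 0, 443]) cube([62, 1010, 23]);
translate([583, 0, 443]) cube([62, 1010, 23]);
translate([699, 0, 443]) cube([62, 1010, 23]);
translate([815, 0, 443]) cube([62, 1010, 23]);
translate([931, 0, 443]) cube([62, 1010, 23]);
translate([1047, 0, 443]) cube([62, 1010, 23]);
translate([1163, 0, 443]) cube([62, 1010, 23]);
translate([1279, 0, 443]) cube([62, 1010, 23]);
translate([1395, 0, 443]) cube([62, 1010, 23]);
translate([1511, 0, 443]) cube([62, 1010, 23]);
translate([1627, 0, 443]) cube([62, 1010, 23]);
translate([1743, 0, 443]) cube([62, 1010, 23]);
translate([1859, 0, 443]) cube([62, 1010, 23]);


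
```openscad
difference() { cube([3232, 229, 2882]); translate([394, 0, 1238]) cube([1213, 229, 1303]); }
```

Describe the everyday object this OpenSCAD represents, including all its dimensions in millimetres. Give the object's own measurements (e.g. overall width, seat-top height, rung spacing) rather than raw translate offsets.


A wall 3232 mm long (x), 229 mm thick (y), 2882 mm tall, with a rectangular window opening cut through it. The opening is 1213 mm wide and 1303 mm tall; its sill is at z = 1238 mm and its near (−x) edge is 394 mm from the wall's −x end. The opening passes through the full wall thickness.


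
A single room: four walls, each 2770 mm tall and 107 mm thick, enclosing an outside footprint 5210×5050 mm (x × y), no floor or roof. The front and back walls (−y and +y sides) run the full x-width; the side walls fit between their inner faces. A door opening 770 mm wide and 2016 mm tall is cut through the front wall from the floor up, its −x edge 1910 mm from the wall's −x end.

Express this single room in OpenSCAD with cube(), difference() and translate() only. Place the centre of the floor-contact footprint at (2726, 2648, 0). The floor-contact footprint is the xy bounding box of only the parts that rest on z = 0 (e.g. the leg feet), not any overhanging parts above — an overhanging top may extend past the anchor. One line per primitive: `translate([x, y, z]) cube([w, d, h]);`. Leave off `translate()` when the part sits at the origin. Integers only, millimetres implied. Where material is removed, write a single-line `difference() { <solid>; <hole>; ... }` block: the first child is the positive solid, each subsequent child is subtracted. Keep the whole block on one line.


difference() { translate([121, 123, 0]) cube([5210, 107, 2770]); translate([2031, 123, 0]) cube([770, 107, 2016]); }
translate([121, 5066, 0]) cube([5210, 107, 2770]);
translate([121, 230, 0]) cube([107, 4836, 2770]);
translate([5224, 230, 0]) cube([107, 4836, 2770]);


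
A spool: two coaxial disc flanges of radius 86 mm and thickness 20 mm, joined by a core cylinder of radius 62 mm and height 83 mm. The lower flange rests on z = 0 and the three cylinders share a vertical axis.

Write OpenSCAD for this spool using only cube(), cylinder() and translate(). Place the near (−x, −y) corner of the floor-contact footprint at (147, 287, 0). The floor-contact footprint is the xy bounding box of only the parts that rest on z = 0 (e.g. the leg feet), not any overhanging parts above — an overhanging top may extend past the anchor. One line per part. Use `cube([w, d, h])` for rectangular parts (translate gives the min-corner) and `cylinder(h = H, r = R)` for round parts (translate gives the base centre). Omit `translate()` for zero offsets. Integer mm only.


translate([233, 373, 0]) cylinder(h = 20, r = 86);
translate([233, 373, 20]) cylinder(h = 83, r = 62);
translate([233, 373, 103]) cylinder(h = 20, r = 86);


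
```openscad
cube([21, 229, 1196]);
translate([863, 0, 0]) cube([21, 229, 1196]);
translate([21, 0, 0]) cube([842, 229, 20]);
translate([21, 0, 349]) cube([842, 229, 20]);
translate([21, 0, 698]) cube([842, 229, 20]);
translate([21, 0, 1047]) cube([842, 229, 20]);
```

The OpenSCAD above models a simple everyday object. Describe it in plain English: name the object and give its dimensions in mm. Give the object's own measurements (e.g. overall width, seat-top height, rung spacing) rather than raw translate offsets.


An open bookshelf. Two side panels, each 21 mm thick, 229 mm deep and 1196 mm tall, stand 884 mm apart (outside-to-outside). Between them sit 4 shelves, each 20 mm thick and 229 mm deep, spanning the full gap between the sides. The bottom shelf rests on the floor (its underside at z = 0) and the clear gap between one shelf's top and the next shelf's underside is 329 mm.


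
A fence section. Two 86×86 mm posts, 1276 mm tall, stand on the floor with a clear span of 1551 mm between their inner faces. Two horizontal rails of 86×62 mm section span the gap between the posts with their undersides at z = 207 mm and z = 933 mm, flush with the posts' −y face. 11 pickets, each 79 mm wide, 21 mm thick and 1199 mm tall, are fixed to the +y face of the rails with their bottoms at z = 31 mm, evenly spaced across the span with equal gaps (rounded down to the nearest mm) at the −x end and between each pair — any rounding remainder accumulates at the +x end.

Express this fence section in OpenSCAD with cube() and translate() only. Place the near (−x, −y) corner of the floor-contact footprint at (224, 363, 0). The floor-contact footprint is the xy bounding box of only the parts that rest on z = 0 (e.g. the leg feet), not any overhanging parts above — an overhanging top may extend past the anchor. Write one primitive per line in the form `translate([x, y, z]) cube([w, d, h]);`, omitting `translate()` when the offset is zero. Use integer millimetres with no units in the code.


translate([224, 363, 0]) cube([86, 86, 1276]);
translate([1861, 363, 0]) cube([86, 86, 1276]);
translate([310, 363, 207]) cube([1551, 86, 62]);
translate([310, 363, 933]) cube([1551, 86, 62]);
translate([366, 449, 31]) cube([79, 21, 1199]);
translate([501, 449, 31]) cube([79, 21, 1199]);
translate([636, 449, 31]) cube([79, 21, 1199]);
translate([771, 449, 31]) cube([79, 21, 1199]);
translate([906, 449, 31]) cube([79, 21, 1199]);
translate([1041, 449, 31]) cube([79, 21, 1199]);
translate([1176, 449, 31]) cube([79, 21, 1199]);
translate([1311, 449, 31]) cube([79, 21, 1199]);
translate([1446, 449, 31]) cube([79, 21, 1199]);
translate([1581, 449, 31]) cube([79, 21, 1199]);
translate([1716, 449, 31]) cube([79, 21, 1199]);


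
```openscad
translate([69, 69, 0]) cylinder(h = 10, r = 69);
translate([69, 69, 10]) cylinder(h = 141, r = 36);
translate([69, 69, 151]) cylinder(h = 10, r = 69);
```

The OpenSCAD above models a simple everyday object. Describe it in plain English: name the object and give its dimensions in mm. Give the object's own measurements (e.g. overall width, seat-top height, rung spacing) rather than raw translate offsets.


A spool: two coaxial disc flanges of radius 69 mm and thickness 10 mm, joined by a core cylinder of radius 36 mm and height 141 mm. The lower flange rests on z = 0 and the three cylinders share a vertical axis.


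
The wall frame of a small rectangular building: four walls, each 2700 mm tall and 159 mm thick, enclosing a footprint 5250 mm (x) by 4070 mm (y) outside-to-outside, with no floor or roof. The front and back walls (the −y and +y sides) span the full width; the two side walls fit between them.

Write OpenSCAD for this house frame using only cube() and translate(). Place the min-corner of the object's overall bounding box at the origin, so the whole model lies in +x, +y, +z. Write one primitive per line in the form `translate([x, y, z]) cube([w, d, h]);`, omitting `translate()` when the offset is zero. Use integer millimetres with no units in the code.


cube([5250, 159, 2700]);
translate([0, 3911, 0]) cube([5250, 159, 2700]);
translate([0, 159, 0]) cube([159, 3752, 2700]);
translate([5091, 159, 0]) cube([159, 3752, 2700]);


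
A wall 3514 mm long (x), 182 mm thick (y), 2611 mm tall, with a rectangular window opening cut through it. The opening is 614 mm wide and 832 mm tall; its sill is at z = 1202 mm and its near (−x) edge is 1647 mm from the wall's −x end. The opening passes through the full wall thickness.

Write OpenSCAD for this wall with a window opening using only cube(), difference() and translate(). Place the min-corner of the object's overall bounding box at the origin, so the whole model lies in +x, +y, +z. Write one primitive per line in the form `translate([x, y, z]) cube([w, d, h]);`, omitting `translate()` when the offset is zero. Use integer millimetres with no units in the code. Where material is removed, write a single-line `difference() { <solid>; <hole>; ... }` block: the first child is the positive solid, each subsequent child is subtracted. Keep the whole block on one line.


difference() { cube([3514, 182, 2611]); translate([1647, 0, 1202]) cube([614, 182, 832]); }


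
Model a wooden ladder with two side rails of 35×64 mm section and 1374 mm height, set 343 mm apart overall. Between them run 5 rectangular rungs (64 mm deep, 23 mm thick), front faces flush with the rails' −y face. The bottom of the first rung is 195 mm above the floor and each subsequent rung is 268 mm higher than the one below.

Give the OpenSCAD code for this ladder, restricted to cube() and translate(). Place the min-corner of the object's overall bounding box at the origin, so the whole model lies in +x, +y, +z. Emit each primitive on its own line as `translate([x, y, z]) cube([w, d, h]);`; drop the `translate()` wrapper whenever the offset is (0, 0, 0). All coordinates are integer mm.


cube([35, 64, 1374]);
translate([308, 0, 0]) cube([35, 64, 1374]);
translate([35, 0, 195]) cube([273, 64, 23]);
translate([35, 0, 463]) cube([273, 64, 23]);
translate([35, 0, 731]) cube([273, 64, 23]);
translate([35, 0, 999]) cube([273, 64, 23]);
translate([35, 0, 1267]) cube([273, 64, 23]);


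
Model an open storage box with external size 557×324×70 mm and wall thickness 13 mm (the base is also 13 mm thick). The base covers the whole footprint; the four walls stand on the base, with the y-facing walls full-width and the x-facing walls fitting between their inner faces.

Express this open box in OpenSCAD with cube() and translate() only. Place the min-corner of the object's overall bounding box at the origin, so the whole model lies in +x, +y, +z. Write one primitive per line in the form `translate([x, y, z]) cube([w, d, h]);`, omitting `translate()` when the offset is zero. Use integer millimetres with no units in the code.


cube([557, 324, 13]);
translate([0, 0, 13]) cube([557, 13, 57]);
translate([0, 311, 13]) cube([557, 13, 57]);
translate([0, 13, 13]) cube([13, 298, 57]);
translate([544, 13, 13]) cube([13, 298, 57]);


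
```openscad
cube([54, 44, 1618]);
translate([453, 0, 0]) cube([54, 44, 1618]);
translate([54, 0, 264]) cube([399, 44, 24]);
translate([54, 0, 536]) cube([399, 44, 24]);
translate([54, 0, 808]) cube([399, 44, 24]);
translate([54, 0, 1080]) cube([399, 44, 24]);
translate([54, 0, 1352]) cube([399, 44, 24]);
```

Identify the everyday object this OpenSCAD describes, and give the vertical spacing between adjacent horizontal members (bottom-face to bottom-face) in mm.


A ladder. The rung spacing is 272 mm.

Two tall 54×44 posts with 5 short bars between them — a ladder. Adjacent rungs sit at z = 264 and z = 536, so the spacing is 536 − 264 = 272 mm.


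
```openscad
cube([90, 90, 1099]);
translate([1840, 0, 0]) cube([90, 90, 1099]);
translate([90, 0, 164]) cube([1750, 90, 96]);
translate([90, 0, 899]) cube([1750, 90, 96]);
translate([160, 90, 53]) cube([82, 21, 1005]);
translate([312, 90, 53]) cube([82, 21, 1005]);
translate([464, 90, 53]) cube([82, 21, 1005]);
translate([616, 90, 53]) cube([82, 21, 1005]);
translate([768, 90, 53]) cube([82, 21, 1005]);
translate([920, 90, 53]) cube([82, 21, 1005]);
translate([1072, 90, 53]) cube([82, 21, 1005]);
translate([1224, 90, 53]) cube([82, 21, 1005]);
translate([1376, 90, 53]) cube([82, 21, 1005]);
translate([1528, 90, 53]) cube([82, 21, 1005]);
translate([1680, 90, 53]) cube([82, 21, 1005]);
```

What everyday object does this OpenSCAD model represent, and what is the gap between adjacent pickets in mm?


A fence section. The picket gap is 70 mm.

Two posts, two rails, 11 pickets — a fence section. Span 1750 mm holds 11 pickets of 82 mm with 12 equal gaps: ⌊(1750 − 11·82) / 12⌋ = 70 mm.


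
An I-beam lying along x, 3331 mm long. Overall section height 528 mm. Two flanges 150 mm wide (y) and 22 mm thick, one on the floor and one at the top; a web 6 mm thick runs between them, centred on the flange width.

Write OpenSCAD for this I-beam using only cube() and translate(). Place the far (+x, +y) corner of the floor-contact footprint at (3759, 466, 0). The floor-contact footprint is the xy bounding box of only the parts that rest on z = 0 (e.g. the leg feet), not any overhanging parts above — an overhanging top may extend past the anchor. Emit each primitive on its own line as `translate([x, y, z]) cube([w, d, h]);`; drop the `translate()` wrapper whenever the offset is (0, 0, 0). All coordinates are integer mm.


translate([428, 316, 0]) cube([3331, 150, 22]);
translate([428, 388, 22]) cube([3331, 6, 484]);
translate([428, 316, 506]) cube([3331, 150, 22]);


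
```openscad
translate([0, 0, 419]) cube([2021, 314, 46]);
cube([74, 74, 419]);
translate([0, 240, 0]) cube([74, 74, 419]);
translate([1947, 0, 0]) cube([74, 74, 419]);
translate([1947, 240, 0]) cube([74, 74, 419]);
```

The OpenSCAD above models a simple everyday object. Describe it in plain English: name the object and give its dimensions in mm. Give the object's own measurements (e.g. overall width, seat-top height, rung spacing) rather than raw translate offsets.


A long wooden bench with a 2021 mm (x) × 314 mm (y) seat, 46 mm thick, its top surface 465 mm above the floor. Four 74 mm square legs at the seat corners, flush with the edges, run from z = 0 to the seat underside.


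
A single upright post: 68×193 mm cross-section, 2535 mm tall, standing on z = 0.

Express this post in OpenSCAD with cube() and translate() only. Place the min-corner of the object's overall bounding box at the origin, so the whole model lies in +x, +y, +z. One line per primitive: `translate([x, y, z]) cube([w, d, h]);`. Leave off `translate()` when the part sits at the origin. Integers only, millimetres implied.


cube([68, 193, 2535]);


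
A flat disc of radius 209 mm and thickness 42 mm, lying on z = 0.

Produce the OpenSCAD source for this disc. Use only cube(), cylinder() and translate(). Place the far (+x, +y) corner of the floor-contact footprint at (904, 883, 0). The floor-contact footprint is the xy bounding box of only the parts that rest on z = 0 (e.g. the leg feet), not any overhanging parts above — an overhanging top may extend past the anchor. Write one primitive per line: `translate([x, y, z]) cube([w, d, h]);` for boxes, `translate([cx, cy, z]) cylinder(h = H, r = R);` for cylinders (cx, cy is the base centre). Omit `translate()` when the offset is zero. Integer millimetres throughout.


translate([695, 674, 0]) cylinder(h = 42, r = 209);


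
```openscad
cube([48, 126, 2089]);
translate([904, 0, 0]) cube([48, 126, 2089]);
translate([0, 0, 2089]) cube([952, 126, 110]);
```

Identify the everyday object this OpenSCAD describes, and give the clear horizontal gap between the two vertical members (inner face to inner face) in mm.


A door frame. The clear opening width is 856 mm.

Two 2089 mm tall posts with a header on top — a door frame. The left jamb is 48 mm wide at x = 0; the right jamb starts at x = 904. The clear opening is 904 − 48 = 856 mm.


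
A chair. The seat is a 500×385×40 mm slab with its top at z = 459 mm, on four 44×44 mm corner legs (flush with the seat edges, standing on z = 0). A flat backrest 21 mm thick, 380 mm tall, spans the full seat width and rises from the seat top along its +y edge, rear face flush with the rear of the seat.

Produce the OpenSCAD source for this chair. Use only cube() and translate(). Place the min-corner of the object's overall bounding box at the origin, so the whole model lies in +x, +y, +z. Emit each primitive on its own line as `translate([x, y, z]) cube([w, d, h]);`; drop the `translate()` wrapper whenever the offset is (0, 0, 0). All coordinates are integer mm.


// leg_h = 459 - 40 = 419
translate([0, 0, 419]) cube([500, 385, 40]);
cube([44, 44, 419]);
translate([456, 0, 0]) cube([44, 44, 419]);
translate([0, 341, 0]) cube([44, 44, 419]);
translate([456, 341, 0]) cube([44, 44, 419]);
translate([0, 364, 459]) cube([500, 21, 380]);


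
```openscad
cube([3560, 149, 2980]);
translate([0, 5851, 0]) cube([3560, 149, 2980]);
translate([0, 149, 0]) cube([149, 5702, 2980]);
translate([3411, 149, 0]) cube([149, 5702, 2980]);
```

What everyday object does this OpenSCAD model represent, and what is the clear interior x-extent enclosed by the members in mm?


A house (or room) frame. The interior width is 3262 mm.

Four 2980 mm walls enclosing a rectangle with no floor or roof — a room or house frame. Outside width is 3560 mm and wall thickness is 149 mm, so the interior width is 3560 − 2 × 149 = 3262 mm.


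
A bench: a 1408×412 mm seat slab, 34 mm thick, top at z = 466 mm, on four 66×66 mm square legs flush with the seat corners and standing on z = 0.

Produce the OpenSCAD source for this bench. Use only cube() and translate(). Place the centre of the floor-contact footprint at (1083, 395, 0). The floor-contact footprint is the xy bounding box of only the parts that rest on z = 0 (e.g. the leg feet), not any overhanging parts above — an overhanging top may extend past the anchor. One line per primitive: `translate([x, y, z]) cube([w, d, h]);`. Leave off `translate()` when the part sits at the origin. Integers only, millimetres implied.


translate([379, 189, 432]) cube([1408, 412, 34]);
translate([379, 189, 0]) cube([66, 66, 432]);
translate([379, 535, 0]) cube([66, 66, 432]);
translate([1721, 189, 0]) cube([66, 66, 432]);
translate([1721, 535, 0]) cube([66, 66, 432]);


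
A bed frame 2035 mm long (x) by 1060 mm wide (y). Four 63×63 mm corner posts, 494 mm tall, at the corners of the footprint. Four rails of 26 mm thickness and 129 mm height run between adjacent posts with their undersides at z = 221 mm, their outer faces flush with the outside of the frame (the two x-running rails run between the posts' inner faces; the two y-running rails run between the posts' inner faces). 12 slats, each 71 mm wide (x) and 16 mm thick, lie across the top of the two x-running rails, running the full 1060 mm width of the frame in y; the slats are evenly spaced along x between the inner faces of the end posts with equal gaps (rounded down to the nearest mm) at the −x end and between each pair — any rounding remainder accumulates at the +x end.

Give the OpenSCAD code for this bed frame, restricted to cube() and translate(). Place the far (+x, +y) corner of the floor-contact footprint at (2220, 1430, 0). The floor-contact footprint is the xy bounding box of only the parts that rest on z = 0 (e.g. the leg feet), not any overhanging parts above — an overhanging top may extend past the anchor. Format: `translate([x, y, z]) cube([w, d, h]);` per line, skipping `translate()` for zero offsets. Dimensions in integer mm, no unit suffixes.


translate([185, 370, 0]) cube([63, 63, 494]);
translate([185, 1367, 0]) cube([63, 63, 494]);
translate([2157, 370, 0]) cube([63, 63, 494]);
translate([2157, 1367, 0]) cube([63, 63, 494]);
translate([248, 370, 221]) cube([1909, 26, 129]);
translate([248, 1404, 221]) cube([1909, 26, 129]);
translate([185, 433, 221]) cube([26, 934, 129]);
translate([2194, 433, 221]) cube([26, 934, 129]);
translate([329, 370, 350]) cube([71, 1060, 16]);
translate([481, 370, 350]) cube([71, 1060, 16]);
translate([633, 370, 350]) cube([71, 1060, 16]);
translate([785, 370, 350]) cube([71, 1060, 16]);
translate([937, 370, 350]) cube([71, 1060, 16]);
translate([1089, 370, 350]) cube([71, 1060, 16]);
translate([1241, 370, 350]) cube([71, 1060, 16]);
translate([1393, 370, 350]) cube([71, 1060, 16]);
translate([1545, 370, 350]) cube([71, 1060, 16]);
translate([1697, 370, 350]) cube([71, 1060, 16]);
translate([1849, 370, 350]) cube([71, 1060, 16]);
translate([2001, 370, 350]) cube([71, 1060, 16]);


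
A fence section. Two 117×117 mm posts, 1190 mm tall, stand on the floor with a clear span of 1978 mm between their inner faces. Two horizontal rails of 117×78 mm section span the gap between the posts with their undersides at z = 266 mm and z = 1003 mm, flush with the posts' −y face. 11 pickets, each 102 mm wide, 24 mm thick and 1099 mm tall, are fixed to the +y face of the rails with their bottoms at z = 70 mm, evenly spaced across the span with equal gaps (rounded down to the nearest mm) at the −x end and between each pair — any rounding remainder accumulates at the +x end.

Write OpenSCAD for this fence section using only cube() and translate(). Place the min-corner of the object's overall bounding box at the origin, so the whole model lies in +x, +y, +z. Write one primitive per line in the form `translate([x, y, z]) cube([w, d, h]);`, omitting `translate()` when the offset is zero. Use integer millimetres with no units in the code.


cube([117, 117, 1190]);
translate([2095, 0, 0]) cube([117, 117, 1190]);
translate([117, 0, 266]) cube([1978, 117, 78]);
translate([117, 0, 1003]) cube([1978, 117, 78]);
translate([188, 117, 70]) cube([102, 24, 1099]);
translate([361, 117, 70]) cube([102, 24, 1099]);
translate([534, 117, 70]) cube([102, 24, 1099]);
translate([707, 117, 70]) cube([102, 24, 1099]);
translate([880, 117, 70]) cube([102, 24, 1099]);
translate([1053, 117, 70]) cube([102, 24, 1099]);
translate([1226, 117, 70]) cube([102, 24, 1099]);
translate([1399, 117, 70]) cube([102, 24, 1099]);
translate([1572, 117, 70]) cube([102, 24, 1099]);
translate([1745, 117, 70]) cube([102, 24, 1099]);
translate([1918, 117, 70]) cube([102, 24, 1099]);


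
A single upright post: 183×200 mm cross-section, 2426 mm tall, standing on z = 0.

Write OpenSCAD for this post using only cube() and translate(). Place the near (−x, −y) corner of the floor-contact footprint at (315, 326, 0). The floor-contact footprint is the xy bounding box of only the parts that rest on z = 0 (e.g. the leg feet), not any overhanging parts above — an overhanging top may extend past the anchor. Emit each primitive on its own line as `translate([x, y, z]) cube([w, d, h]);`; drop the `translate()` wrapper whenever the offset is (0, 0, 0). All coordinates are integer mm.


translate([315, 326, 0]) cube([183, 200, 2426]);


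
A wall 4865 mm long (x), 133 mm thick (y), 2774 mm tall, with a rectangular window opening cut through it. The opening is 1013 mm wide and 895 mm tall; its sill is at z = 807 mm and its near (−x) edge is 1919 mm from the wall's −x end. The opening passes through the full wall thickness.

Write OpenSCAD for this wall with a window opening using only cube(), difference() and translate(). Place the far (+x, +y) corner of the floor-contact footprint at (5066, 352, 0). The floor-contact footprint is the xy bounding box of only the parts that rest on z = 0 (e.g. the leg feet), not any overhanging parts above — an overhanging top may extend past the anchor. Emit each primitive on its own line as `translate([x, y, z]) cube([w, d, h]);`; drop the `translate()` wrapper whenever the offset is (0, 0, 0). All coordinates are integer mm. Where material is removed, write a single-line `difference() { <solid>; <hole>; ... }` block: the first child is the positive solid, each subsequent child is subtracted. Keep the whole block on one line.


difference() { translate([201, 219, 0]) cube([4865, 133, 2774]); translate([2120, 219, 807]) cube([1013, 133, 895]); }


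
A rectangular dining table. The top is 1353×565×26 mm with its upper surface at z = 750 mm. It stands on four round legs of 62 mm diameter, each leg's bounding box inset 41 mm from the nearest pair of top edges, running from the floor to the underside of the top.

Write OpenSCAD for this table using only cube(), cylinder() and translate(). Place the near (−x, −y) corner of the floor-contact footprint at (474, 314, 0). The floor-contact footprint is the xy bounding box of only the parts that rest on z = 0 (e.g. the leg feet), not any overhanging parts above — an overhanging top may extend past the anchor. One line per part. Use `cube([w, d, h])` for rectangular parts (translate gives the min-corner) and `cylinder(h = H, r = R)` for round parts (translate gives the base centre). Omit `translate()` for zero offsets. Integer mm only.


translate([433, 273, 724]) cube([1353, 565, 26]);
translate([505, 345, 0]) cylinder(h = 724, r = 31);
translate([1714, 345, 0]) cylinder(h = 724, r = 31);
translate([505, 766, 0]) cylinder(h = 724, r = 31);
translate([1714, 766, 0]) cylinder(h = 724, r = 31);


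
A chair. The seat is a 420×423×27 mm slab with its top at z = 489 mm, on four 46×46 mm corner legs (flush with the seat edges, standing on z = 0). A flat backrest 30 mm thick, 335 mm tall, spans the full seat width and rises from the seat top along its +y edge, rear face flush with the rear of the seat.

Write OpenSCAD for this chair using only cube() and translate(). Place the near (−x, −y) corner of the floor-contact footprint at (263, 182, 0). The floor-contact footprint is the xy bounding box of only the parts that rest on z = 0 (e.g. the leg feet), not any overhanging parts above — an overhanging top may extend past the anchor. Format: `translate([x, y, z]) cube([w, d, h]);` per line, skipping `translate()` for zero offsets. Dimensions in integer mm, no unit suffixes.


// leg_h = 489 - 27 = 462
translate([263, 182, 462]) cube([420, 423, 27]);
translate([263, 182, 0]) cube([46, 46, 462]);
translate([637, 182, 0]) cube([46, 46, 462]);
translate([263, 559, 0]) cube([46, 46, 462]);
translate([637, 559, 0]) cube([46, 46, 462]);
translate([263, 575, 489]) cube([420, 30, 335]);


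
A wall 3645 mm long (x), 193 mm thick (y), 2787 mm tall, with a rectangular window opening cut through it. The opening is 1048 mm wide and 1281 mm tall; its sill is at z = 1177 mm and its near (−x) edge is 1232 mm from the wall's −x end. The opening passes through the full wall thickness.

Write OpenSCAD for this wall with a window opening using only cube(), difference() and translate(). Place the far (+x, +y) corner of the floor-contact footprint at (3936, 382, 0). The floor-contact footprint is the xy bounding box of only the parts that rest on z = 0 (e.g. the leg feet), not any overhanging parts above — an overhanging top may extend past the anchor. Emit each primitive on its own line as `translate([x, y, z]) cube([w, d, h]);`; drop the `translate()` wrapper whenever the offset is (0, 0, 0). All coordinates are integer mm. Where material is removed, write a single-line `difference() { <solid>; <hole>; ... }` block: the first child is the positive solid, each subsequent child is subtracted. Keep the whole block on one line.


difference() { translate([291, 189, 0]) cube([3645, 193, 2787]); translate([1523, 189, 1177]) cube([1048, 193, 1281]); }


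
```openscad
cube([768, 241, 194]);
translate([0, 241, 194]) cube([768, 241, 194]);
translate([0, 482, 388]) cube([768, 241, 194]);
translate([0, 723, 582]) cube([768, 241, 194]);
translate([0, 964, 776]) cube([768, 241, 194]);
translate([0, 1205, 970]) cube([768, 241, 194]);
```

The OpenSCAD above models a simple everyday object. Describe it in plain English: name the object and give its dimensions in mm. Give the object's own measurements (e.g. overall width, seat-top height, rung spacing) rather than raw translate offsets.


A straight staircase of 6 solid steps. Each step is 768 mm wide (x), 241 mm deep (y, the going) and 194 mm tall (the rise). The first step rests on the floor; each subsequent step sits one going further in +y and one rise higher in +z, directly behind and above the previous step with no overlap.
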